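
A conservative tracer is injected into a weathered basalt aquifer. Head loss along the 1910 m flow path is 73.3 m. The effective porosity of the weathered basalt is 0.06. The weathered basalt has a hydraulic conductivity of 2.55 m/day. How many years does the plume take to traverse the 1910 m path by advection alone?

3.21

Hydraulic gradient i = Δh / L = 73.3 / 1910 = 0.03838.
Darcy flux q = K · i = 2.550 × 0.03838 = 0.09786 m/day.
Seepage velocity v = q / n_e = 0.09786 / 0.06 = 1.631 m/day.
Travel time t = L / v = 1910 / 1.631 = 1171 days = 3.206 years.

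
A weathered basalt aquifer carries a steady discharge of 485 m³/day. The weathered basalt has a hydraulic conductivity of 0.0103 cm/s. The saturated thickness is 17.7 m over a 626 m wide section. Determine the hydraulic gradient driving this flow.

0.00492

Convert K: 0.0103 cm/s × 864 = 8.899 m/day.
Cross-sectional area A = 626 × 17.7 = 11080 m².
From Q = K·A·i, i = Q / (K·A) = 485 / (8.899 × 11080) = 0.004919.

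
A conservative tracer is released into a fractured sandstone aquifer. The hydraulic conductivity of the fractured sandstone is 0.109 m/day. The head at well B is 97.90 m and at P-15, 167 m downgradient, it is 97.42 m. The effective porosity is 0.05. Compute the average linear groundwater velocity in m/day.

0.00627

Hydraulic gradient i = (97.90 − 97.42) / 167 = 0.48 / 167 = 0.002874.
Darcy flux q = K · i = 0.1090 × 0.002874 = 0.0003133 m/day.
Seepage velocity v = q / n_e = 0.0003133 / 0.05 = 0.006266 m/day.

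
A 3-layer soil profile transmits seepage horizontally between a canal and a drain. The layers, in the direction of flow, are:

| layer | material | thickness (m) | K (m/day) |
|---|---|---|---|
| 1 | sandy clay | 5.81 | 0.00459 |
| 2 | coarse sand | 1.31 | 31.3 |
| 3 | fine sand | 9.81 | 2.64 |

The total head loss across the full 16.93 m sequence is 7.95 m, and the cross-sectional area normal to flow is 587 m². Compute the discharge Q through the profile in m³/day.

Flow is perpendicular to layering, so the layers act in series and the equivalent K is the thickness-weighted harmonic mean.
Total thickness L = 5.81 + 1.31 + 9.81 = 16.93 m.
Σ(b_i/K_i) = 5.81/0.00459 + 1.31/31.3 + 9.81/2.64 = 1270 d.
K_eq = L / Σ(b_i/K_i) = 16.93 / 1270 = 0.01334 m/day.
Q = K_eq · A · (Δh/L) = 0.01334 × 587 × (7.95/16.93) = 3.676 m³/day.

3.68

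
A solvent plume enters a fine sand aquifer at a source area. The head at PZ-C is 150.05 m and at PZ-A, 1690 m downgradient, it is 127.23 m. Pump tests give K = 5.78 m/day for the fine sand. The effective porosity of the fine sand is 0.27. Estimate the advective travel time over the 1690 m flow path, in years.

16.0

Hydraulic gradient i = (150.05 − 127.23) / 1690 = 22.82 / 1690 = 0.01350.
Darcy flux q = K · i = 5.780 × 0.01350 = 0.07805 m/day.
Seepage velocity v = q / n_e = 0.07805 / 0.27 = 0.2891 m/day.
Travel time t = L / v = 1690 / 0.2891 = 5846 days = 16.01 years.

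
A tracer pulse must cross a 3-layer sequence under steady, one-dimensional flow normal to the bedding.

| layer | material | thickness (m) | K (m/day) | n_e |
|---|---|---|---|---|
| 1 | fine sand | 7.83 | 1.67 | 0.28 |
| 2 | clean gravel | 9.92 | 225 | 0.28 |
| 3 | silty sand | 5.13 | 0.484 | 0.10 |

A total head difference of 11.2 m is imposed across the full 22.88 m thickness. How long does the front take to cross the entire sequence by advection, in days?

7.51

With flow normal to the layers, continuity requires the same specific discharge q through every layer.
Σ(b_i/K_i) = 7.83/1.67 + 9.92/225 + 5.13/0.484 = 15.33 d.
q = Δh / Σ(b_i/K_i) = 11.2 / 15.33 = 0.7305 m/day.
In each layer the seepage velocity is v_i = q/n_i, so the layer transit time is t_i = b_i·n_i / q:
  layer 1 (fine sand): t_1 = 7.83 × 0.28 / 0.7305 = 3.001 d
  layer 2 (clean gravel): t_2 = 9.92 × 0.28 / 0.7305 = 3.802 d
  layer 3 (silty sand): t_3 = 5.13 × 0.10 / 0.7305 = 0.7023 d
Total t = Σ t_i = 7.506 days.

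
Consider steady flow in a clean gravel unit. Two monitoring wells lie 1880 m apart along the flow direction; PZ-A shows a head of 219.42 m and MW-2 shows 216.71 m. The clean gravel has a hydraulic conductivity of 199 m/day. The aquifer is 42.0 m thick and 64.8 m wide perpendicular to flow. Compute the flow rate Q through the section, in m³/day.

Cross-sectional area A = 64.8 × 42.0 = 2722 m².
Hydraulic gradient i = (219.42 − 216.71) / 1880 = 2.71 / 1880 = 0.001441.
Darcy's law: Q = K · A · i = 199.0 × 2722 × 0.001441 = 780.7 m³/day.

781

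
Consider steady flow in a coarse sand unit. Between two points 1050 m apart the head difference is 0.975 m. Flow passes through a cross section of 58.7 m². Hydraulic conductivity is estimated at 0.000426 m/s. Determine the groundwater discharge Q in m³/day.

2.01

Convert K: 0.000426 m/s × 86400 = 36.81 m/day.
Hydraulic gradient i = Δh / L = 0.975 / 1050 = 0.0009286.
Darcy's law: Q = K · A · i = 36.81 × 58.70 × 0.0009286 = 2.006 m³/day.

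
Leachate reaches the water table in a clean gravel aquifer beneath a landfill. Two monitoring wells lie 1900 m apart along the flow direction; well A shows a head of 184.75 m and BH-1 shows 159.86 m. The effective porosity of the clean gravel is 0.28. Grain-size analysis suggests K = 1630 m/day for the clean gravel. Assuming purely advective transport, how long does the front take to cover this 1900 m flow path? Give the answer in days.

Hydraulic gradient i = (184.75 − 159.86) / 1900 = 24.89 / 1900 = 0.01310.
Darcy flux q = K · i = 1630 × 0.01310 = 21.35 m/day.
Seepage velocity v = q / n_e = 21.35 / 0.28 = 76.26 m/day.
Travel time t = L / v = 1900 / 76.26 = 24.91 days.

24.9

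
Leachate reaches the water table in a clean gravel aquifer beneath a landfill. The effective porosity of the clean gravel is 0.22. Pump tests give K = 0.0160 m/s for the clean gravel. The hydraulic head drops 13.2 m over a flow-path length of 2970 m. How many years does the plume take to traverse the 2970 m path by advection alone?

Convert K: 0.0160 m/s × 86400 = 1382 m/day.
Hydraulic gradient i = Δh / L = 13.2 / 2970 = 0.004444.
Darcy flux q = K · i = 1382 × 0.004444 = 6.144 m/day.
Seepage velocity v = q / n_e = 6.144 / 0.22 = 27.93 m/day.
Travel time t = L / v = 2970 / 27.93 = 106.3 days = 0.2912 years.

0.291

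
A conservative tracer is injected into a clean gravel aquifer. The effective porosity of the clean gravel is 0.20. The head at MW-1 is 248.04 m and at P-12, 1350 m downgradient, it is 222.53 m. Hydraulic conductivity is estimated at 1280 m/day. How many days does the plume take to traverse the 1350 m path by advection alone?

11.2

Hydraulic gradient i = (248.04 − 222.53) / 1350 = 25.51 / 1350 = 0.01890.
Darcy flux q = K · i = 1280 × 0.01890 = 24.19 m/day.
Seepage velocity v = q / n_e = 24.19 / 0.20 = 120.9 m/day.
Travel time t = L / v = 1350 / 120.9 = 11.16 days.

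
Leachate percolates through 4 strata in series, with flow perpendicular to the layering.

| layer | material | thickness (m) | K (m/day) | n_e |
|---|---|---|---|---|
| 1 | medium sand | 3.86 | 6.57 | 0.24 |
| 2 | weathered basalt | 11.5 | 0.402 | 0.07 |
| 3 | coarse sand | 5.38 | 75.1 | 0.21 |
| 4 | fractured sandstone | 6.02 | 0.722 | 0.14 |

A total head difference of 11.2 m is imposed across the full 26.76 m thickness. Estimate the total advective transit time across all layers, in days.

12.4

With flow normal to the layers, continuity requires the same specific discharge q through every layer.
Σ(b_i/K_i) = 3.86/6.57 + 11.5/0.402 + 5.38/75.1 + 6.02/0.722 = 37.60 d.
q = Δh / Σ(b_i/K_i) = 11.2 / 37.60 = 0.2978 m/day.
In each layer the seepage velocity is v_i = q/n_i, so the layer transit time is t_i = b_i·n_i / q:
  layer 1 (medium sand): t_1 = 3.86 × 0.24 / 0.2978 = 3.110 d
  layer 2 (weathered basalt): t_2 = 11.5 × 0.07 / 0.2978 = 2.703 d
  layer 3 (coarse sand): t_3 = 5.38 × 0.21 / 0.2978 = 3.793 d
  layer 4 (fractured sandstone): t_4 = 6.02 × 0.14 / 0.2978 = 2.830 d
Total t = Σ t_i = 12.44 days.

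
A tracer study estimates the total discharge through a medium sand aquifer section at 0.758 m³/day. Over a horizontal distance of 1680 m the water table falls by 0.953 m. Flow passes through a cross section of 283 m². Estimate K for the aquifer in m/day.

Hydraulic gradient i = Δh / L = 0.953 / 1680 = 0.0005673.
From Q = K·A·i, K = Q / (A·i) = 0.758 / (283.0 × 0.0005673) = 4.722 m/day.

4.72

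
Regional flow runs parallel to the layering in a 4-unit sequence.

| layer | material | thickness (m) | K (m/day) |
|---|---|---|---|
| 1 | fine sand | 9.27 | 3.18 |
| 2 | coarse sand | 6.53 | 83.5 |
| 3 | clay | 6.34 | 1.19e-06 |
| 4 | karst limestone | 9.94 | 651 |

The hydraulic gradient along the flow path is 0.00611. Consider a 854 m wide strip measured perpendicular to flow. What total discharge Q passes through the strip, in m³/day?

36800

Flow is parallel to layering, so each bed carries its own Darcy discharge and the transmissivities add.
Σ(K_i·b_i) = 3.18×9.27 + 83.5×6.53 + 1.19e-06×6.34 + 651×9.94 = 7046 m²/day.
Hydraulic gradient i = 0.00611.
Q = Σ(K_i·b_i) · W · i = 7046 × 854 × 0.006110 = 36764 m³/day.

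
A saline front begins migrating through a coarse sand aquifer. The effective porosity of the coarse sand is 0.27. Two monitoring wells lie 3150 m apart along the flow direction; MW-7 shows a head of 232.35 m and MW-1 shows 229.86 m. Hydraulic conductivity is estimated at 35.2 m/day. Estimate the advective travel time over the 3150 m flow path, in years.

Hydraulic gradient i = (232.35 − 229.86) / 3150 = 2.49 / 3150 = 0.0007905.
Darcy flux q = K · i = 35.20 × 0.0007905 = 0.02782 m/day.
Seepage velocity v = q / n_e = 0.02782 / 0.27 = 0.1031 m/day.
Travel time t = L / v = 3150 / 0.1031 = 30566 days = 83.69 years.

83.7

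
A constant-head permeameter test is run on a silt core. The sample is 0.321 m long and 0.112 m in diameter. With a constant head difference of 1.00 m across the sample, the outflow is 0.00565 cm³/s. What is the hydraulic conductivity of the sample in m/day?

Cross-sectional area A = π·(d/2)² = π × (0.112/2)² = 0.009852 m².
Convert discharge: 0.00565 cm³/s = 5.650e-09 m³/s.
Darcy's law rearranged: K = Q·L / (A·Δh) = 5.650e-09 × 0.321 / (0.009852 × 1.00) = 1.841e-07 m/s = 0.01591 m/day.

0.0159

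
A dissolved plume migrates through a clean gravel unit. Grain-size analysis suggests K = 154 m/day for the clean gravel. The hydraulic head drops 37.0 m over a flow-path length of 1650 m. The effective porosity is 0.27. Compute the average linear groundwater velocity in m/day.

12.8

Hydraulic gradient i = Δh / L = 37.0 / 1650 = 0.02242.
Darcy flux q = K · i = 154.0 × 0.02242 = 3.453 m/day.
Seepage velocity v = q / n_e = 3.453 / 0.27 = 12.79 m/day.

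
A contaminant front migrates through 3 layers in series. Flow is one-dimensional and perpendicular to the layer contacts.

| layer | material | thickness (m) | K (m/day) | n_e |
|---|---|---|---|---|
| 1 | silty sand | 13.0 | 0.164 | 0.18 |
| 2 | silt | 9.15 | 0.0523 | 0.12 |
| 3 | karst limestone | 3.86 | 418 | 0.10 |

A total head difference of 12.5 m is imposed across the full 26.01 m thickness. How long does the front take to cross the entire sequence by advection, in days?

With flow normal to the layers, continuity requires the same specific discharge q through every layer.
Σ(b_i/K_i) = 13.0/0.164 + 9.15/0.0523 + 3.86/418 = 254.2 d.
q = Δh / Σ(b_i/K_i) = 12.5 / 254.2 = 0.04917 m/day.
In each layer the seepage velocity is v_i = q/n_i, so the layer transit time is t_i = b_i·n_i / q:
  layer 1 (silty sand): t_1 = 13.0 × 0.18 / 0.04917 = 47.59 d
  layer 2 (silt): t_2 = 9.15 × 0.12 / 0.04917 = 22.33 d
  layer 3 (karst limestone): t_3 = 3.86 × 0.10 / 0.04917 = 7.851 d
Total t = Σ t_i = 77.77 days.

77.8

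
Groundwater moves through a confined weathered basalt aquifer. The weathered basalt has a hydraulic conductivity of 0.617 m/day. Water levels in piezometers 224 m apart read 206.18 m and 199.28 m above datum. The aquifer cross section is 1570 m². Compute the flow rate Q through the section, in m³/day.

Hydraulic gradient i = (206.18 − 199.28) / 224 = 6.9 / 224 = 0.03080.
Darcy's law: Q = K · A · i = 0.6170 × 1570 × 0.03080 = 29.84 m³/day.

29.8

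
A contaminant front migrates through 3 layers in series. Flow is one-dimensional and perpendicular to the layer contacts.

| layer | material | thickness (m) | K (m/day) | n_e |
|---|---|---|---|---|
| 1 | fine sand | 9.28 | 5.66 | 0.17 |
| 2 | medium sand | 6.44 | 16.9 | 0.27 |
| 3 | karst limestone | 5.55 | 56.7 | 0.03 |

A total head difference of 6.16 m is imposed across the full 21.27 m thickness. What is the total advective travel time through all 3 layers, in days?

1.20

With flow normal to the layers, continuity requires the same specific discharge q through every layer.
Σ(b_i/K_i) = 9.28/5.66 + 6.44/16.9 + 5.55/56.7 = 2.119 d.
q = Δh / Σ(b_i/K_i) = 6.16 / 2.119 = 2.908 m/day.
In each layer the seepage velocity is v_i = q/n_i, so the layer transit time is t_i = b_i·n_i / q:
  layer 1 (fine sand): t_1 = 9.28 × 0.17 / 2.908 = 0.5426 d
  layer 2 (medium sand): t_2 = 6.44 × 0.27 / 2.908 = 0.5980 d
  layer 3 (karst limestone): t_3 = 5.55 × 0.03 / 2.908 = 0.05726 d
Total t = Σ t_i = 1.198 days.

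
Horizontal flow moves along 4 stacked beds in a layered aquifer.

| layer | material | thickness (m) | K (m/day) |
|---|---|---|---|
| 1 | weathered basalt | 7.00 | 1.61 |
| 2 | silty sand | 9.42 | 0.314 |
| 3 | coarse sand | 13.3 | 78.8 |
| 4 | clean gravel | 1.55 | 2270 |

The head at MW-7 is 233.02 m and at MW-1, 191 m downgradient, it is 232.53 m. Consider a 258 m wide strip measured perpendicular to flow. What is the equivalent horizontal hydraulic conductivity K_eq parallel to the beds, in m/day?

Flow is parallel to layering, so each bed carries its own Darcy discharge and the transmissivities add.
Σ(K_i·b_i) = 1.61×7.00 + 0.314×9.42 + 78.8×13.3 + 2270×1.55 = 4581 m²/day.
Total thickness b = 31.27 m, so K_eq = Σ(K_i·b_i)/b = 146.5 m/day.

146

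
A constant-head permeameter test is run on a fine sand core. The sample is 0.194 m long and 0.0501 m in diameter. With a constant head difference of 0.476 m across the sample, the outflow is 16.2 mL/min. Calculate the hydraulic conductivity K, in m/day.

4.82

Cross-sectional area A = π·(d/2)² = π × (0.0501/2)² = 0.001971 m².
Convert discharge: 16.2 mL/min = 2.700e-07 m³/s.
Darcy's law rearranged: K = Q·L / (A·Δh) = 2.700e-07 × 0.194 / (0.001971 × 0.476) = 5.582e-05 m/s = 4.823 m/day.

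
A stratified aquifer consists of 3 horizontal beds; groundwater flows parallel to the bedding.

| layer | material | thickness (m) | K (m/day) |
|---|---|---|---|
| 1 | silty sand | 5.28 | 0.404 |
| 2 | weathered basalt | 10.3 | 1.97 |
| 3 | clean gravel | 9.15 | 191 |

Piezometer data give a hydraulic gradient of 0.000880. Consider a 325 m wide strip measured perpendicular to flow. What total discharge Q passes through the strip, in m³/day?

Flow is parallel to layering, so each bed carries its own Darcy discharge and the transmissivities add.
Σ(K_i·b_i) = 0.404×5.28 + 1.97×10.3 + 191×9.15 = 1770 m²/day.
Hydraulic gradient i = 0.000880.
Q = Σ(K_i·b_i) · W · i = 1770 × 325 × 0.0008800 = 506.2 m³/day.

506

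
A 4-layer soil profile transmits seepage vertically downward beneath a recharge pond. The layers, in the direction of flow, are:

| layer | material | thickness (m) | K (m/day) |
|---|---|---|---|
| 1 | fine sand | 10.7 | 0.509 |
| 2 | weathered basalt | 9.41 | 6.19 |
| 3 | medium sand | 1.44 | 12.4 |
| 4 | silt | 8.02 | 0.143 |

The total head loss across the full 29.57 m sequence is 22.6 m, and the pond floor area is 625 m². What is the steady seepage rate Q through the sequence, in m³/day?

179

Flow is perpendicular to layering, so the layers act in series and the equivalent K is the thickness-weighted harmonic mean.
Total thickness L = 10.7 + 9.41 + 1.44 + 8.02 = 29.57 m.
Σ(b_i/K_i) = 10.7/0.509 + 9.41/6.19 + 1.44/12.4 + 8.02/0.143 = 78.74 d.
K_eq = L / Σ(b_i/K_i) = 29.57 / 78.74 = 0.3755 m/day.
Q = K_eq · A · (Δh/L) = 0.3755 × 625 × (22.6/29.57) = 179.4 m³/day.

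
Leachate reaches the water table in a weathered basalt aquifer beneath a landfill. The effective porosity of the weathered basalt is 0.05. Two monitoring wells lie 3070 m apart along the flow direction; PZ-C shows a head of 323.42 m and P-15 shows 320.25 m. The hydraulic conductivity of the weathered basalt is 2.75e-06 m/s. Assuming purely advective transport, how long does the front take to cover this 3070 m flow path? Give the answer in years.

Convert K: 2.75e-06 m/s × 86400 = 0.2376 m/day.
Hydraulic gradient i = (323.42 − 320.25) / 3070 = 3.17 / 3070 = 0.001033.
Darcy flux q = K · i = 0.2376 × 0.001033 = 0.0002453 m/day.
Seepage velocity v = q / n_e = 0.0002453 / 0.05 = 0.004907 m/day.
Travel time t = L / v = 3070 / 0.004907 = 6.257e+05 days = 1713 years.

1710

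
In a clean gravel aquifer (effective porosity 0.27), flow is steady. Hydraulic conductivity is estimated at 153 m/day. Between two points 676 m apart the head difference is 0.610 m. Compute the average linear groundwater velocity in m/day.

0.511

Hydraulic gradient i = Δh / L = 0.610 / 676 = 0.0009024.
Darcy flux q = K · i = 153.0 × 0.0009024 = 0.1381 m/day.
Seepage velocity v = q / n_e = 0.1381 / 0.27 = 0.5113 m/day.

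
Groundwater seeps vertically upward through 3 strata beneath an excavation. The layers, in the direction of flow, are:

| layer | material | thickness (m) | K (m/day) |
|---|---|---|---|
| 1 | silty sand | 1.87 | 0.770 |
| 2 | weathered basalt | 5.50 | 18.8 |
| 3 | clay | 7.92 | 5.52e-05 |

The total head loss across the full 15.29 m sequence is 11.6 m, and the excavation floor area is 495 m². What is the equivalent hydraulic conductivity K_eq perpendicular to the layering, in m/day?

0.000107

Flow is perpendicular to layering, so the layers act in series and the equivalent K is the thickness-weighted harmonic mean.
Total thickness L = 1.87 + 5.50 + 7.92 = 15.29 m.
Σ(b_i/K_i) = 1.87/0.770 + 5.50/18.8 + 7.92/5.52e-05 = 1.435e+05 d.
K_eq = L / Σ(b_i/K_i) = 15.29 / 1.435e+05 = 0.0001066 m/day.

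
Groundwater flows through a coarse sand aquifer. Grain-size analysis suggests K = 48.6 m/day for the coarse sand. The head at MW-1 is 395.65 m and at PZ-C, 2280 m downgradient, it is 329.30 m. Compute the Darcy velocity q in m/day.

Hydraulic gradient i = (395.65 − 329.30) / 2280 = 66.35 / 2280 = 0.02910.
Specific discharge q = K · i = 48.60 × 0.02910 = 1.414 m/day.

1.41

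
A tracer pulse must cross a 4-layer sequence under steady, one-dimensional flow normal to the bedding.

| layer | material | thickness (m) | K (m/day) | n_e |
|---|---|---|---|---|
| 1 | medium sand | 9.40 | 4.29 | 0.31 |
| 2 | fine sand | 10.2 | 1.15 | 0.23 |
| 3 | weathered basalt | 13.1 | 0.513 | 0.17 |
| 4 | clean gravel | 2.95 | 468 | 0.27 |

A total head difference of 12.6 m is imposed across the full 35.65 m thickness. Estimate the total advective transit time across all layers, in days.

24.1

With flow normal to the layers, continuity requires the same specific discharge q through every layer.
Σ(b_i/K_i) = 9.40/4.29 + 10.2/1.15 + 13.1/0.513 + 2.95/468 = 36.60 d.
q = Δh / Σ(b_i/K_i) = 12.6 / 36.60 = 0.3442 m/day.
In each layer the seepage velocity is v_i = q/n_i, so the layer transit time is t_i = b_i·n_i / q:
  layer 1 (medium sand): t_1 = 9.40 × 0.31 / 0.3442 = 8.465 d
  layer 2 (fine sand): t_2 = 10.2 × 0.23 / 0.3442 = 6.815 d
  layer 3 (weathered basalt): t_3 = 13.1 × 0.17 / 0.3442 = 6.469 d
  layer 4 (clean gravel): t_4 = 2.95 × 0.27 / 0.3442 = 2.314 d
Total t = Σ t_i = 24.06 days.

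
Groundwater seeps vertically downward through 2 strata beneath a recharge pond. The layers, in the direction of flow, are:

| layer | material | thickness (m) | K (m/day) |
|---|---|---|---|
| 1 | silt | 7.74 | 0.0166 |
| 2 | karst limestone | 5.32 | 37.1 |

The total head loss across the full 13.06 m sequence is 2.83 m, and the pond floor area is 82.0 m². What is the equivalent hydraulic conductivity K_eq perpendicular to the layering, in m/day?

Flow is perpendicular to layering, so the layers act in series and the equivalent K is the thickness-weighted harmonic mean.
Total thickness L = 7.74 + 5.32 = 13.06 m.
Σ(b_i/K_i) = 7.74/0.0166 + 5.32/37.1 = 466.4 d.
K_eq = L / Σ(b_i/K_i) = 13.06 / 466.4 = 0.02800 m/day.

0.0280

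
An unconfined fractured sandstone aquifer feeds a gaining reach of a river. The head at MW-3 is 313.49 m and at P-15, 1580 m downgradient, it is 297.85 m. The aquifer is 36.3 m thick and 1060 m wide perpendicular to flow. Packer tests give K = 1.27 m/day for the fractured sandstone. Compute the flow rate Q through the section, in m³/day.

Cross-sectional area A = 1060 × 36.3 = 38478 m².
Hydraulic gradient i = (313.49 − 297.85) / 1580 = 15.64 / 1580 = 0.009899.
Darcy's law: Q = K · A · i = 1.270 × 38478 × 0.009899 = 483.7 m³/day.

484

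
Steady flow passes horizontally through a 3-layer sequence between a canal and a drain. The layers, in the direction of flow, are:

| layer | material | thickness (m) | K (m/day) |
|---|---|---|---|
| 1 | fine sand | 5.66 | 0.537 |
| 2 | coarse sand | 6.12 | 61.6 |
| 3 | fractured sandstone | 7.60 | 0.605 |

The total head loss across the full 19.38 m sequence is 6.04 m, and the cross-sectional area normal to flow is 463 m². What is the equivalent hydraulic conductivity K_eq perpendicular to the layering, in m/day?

0.835

Flow is perpendicular to layering, so the layers act in series and the equivalent K is the thickness-weighted harmonic mean.
Total thickness L = 5.66 + 6.12 + 7.60 = 19.38 m.
Σ(b_i/K_i) = 5.66/0.537 + 6.12/61.6 + 7.60/0.605 = 23.20 d.
K_eq = L / Σ(b_i/K_i) = 19.38 / 23.20 = 0.8353 m/day.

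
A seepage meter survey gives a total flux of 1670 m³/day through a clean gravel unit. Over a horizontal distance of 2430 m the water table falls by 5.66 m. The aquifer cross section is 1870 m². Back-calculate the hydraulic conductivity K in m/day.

383

Hydraulic gradient i = Δh / L = 5.66 / 2430 = 0.002329.
From Q = K·A·i, K = Q / (A·i) = 1670 / (1870 × 0.002329) = 383.4 m/day.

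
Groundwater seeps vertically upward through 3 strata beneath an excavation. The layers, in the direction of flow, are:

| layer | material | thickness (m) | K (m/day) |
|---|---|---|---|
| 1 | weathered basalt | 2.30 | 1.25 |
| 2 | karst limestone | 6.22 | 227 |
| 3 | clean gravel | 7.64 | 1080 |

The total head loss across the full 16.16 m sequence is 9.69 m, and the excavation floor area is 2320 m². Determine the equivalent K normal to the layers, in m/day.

Flow is perpendicular to layering, so the layers act in series and the equivalent K is the thickness-weighted harmonic mean.
Total thickness L = 2.30 + 6.22 + 7.64 = 16.16 m.
Σ(b_i/K_i) = 2.30/1.25 + 6.22/227 + 7.64/1080 = 1.874 d.
K_eq = L / Σ(b_i/K_i) = 16.16 / 1.874 = 8.621 m/day.

8.62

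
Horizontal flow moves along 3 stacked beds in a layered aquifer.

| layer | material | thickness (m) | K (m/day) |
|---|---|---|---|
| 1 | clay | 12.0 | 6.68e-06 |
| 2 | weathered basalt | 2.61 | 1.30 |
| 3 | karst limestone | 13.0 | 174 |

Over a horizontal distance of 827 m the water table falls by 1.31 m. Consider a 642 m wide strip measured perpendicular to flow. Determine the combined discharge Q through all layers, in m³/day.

Flow is parallel to layering, so each bed carries its own Darcy discharge and the transmissivities add.
Σ(K_i·b_i) = 6.68e-06×12.0 + 1.30×2.61 + 174×13.0 = 2265 m²/day.
Hydraulic gradient i = Δh / L = 1.31 / 827 = 0.001584.
Q = Σ(K_i·b_i) · W · i = 2265 × 642 × 0.001584 = 2304 m³/day.

2300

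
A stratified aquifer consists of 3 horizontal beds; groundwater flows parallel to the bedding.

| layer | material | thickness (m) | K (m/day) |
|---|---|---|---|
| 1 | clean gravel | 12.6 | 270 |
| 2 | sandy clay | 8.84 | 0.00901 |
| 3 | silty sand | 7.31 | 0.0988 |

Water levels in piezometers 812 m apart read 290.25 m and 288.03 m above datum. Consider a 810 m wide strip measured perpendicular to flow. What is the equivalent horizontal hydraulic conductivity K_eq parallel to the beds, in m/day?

118

Flow is parallel to layering, so each bed carries its own Darcy discharge and the transmissivities add.
Σ(K_i·b_i) = 270×12.6 + 0.00901×8.84 + 0.0988×7.31 = 3403 m²/day.
Total thickness b = 28.75 m, so K_eq = Σ(K_i·b_i)/b = 118.4 m/day.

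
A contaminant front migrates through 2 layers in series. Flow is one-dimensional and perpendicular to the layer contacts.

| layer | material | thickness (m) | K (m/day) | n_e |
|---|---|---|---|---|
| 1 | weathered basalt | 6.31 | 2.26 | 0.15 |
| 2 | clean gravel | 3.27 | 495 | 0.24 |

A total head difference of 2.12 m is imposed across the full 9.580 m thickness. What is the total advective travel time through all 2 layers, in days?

With flow normal to the layers, continuity requires the same specific discharge q through every layer.
Σ(b_i/K_i) = 6.31/2.26 + 3.27/495 = 2.799 d.
q = Δh / Σ(b_i/K_i) = 2.12 / 2.799 = 0.7575 m/day.
In each layer the seepage velocity is v_i = q/n_i, so the layer transit time is t_i = b_i·n_i / q:
  layer 1 (weathered basalt): t_1 = 6.31 × 0.15 / 0.7575 = 1.249 d
  layer 2 (clean gravel): t_2 = 3.27 × 0.24 / 0.7575 = 1.036 d
Total t = Σ t_i = 2.286 days.

2.29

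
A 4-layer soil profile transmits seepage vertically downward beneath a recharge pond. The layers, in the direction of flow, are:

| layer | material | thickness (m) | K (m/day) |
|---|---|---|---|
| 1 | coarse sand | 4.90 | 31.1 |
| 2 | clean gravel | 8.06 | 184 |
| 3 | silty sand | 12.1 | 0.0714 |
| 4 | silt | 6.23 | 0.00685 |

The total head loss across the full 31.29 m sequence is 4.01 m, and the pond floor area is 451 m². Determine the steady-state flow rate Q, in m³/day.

1.68

Flow is perpendicular to layering, so the layers act in series and the equivalent K is the thickness-weighted harmonic mean.
Total thickness L = 4.90 + 8.06 + 12.1 + 6.23 = 31.29 m.
Σ(b_i/K_i) = 4.90/31.1 + 8.06/184 + 12.1/0.0714 + 6.23/0.00685 = 1079 d.
K_eq = L / Σ(b_i/K_i) = 31.29 / 1079 = 0.02899 m/day.
Q = K_eq · A · (Δh/L) = 0.02899 × 451 × (4.01/31.29) = 1.676 m³/day.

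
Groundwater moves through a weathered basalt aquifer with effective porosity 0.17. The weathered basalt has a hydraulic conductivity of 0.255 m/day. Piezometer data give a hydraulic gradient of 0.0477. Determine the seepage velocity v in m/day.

0.0716

Hydraulic gradient i = 0.0477.
Darcy flux q = K · i = 0.2550 × 0.04770 = 0.01216 m/day.
Seepage velocity v = q / n_e = 0.01216 / 0.17 = 0.07155 m/day.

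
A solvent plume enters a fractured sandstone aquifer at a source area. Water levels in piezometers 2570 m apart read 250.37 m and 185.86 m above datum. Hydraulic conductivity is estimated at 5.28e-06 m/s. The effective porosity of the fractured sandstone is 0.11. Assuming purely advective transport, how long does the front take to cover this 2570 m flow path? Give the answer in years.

Convert K: 5.28e-06 m/s × 86400 = 0.4562 m/day.
Hydraulic gradient i = (250.37 − 185.86) / 2570 = 64.51 / 2570 = 0.02510.
Darcy flux q = K · i = 0.4562 × 0.02510 = 0.01145 m/day.
Seepage velocity v = q / n_e = 0.01145 / 0.11 = 0.1041 m/day.
Travel time t = L / v = 2570 / 0.1041 = 24688 days = 67.59 years.

67.6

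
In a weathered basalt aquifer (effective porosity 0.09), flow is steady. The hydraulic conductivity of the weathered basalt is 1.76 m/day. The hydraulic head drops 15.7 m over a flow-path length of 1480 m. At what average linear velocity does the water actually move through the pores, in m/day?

0.207

Hydraulic gradient i = Δh / L = 15.7 / 1480 = 0.01061.
Darcy flux q = K · i = 1.760 × 0.01061 = 0.01867 m/day.
Seepage velocity v = q / n_e = 0.01867 / 0.09 = 0.2074 m/day.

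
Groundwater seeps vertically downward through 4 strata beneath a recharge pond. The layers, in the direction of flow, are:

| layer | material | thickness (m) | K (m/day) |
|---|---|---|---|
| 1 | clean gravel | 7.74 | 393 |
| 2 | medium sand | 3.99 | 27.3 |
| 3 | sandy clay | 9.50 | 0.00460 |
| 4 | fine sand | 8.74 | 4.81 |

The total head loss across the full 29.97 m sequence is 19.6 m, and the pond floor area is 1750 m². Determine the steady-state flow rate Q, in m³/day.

16.6

Flow is perpendicular to layering, so the layers act in series and the equivalent K is the thickness-weighted harmonic mean.
Total thickness L = 7.74 + 3.99 + 9.50 + 8.74 = 29.97 m.
Σ(b_i/K_i) = 7.74/393 + 3.99/27.3 + 9.50/0.00460 + 8.74/4.81 = 2067 d.
K_eq = L / Σ(b_i/K_i) = 29.97 / 2067 = 0.01450 m/day.
Q = K_eq · A · (Δh/L) = 0.01450 × 1750 × (19.6/29.97) = 16.59 m³/day.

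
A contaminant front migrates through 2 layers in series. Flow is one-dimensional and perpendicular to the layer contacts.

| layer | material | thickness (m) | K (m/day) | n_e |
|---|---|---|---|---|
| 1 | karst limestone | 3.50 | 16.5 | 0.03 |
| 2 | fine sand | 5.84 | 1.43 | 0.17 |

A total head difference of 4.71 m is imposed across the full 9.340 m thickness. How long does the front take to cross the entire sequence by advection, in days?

With flow normal to the layers, continuity requires the same specific discharge q through every layer.
Σ(b_i/K_i) = 3.50/16.5 + 5.84/1.43 = 4.296 d.
q = Δh / Σ(b_i/K_i) = 4.71 / 4.296 = 1.096 m/day.
In each layer the seepage velocity is v_i = q/n_i, so the layer transit time is t_i = b_i·n_i / q:
  layer 1 (karst limestone): t_1 = 3.50 × 0.03 / 1.096 = 0.09577 d
  layer 2 (fine sand): t_2 = 5.84 × 0.17 / 1.096 = 0.9055 d
Total t = Σ t_i = 1.001 days.

1.00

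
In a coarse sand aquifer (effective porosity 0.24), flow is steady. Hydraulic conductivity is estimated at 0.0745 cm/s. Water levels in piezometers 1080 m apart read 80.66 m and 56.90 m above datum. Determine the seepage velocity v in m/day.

5.90

Convert K: 0.0745 cm/s × 864 = 64.37 m/day.
Hydraulic gradient i = (80.66 − 56.90) / 1080 = 23.76 / 1080 = 0.02200.
Darcy flux q = K · i = 64.37 × 0.02200 = 1.416 m/day.
Seepage velocity v = q / n_e = 1.416 / 0.24 = 5.900 m/day.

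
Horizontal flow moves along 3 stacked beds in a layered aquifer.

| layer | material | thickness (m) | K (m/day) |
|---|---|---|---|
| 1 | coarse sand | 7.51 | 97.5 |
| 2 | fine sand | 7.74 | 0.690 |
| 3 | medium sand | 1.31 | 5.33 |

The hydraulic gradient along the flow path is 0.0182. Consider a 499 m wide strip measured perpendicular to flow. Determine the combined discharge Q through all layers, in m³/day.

6760

Flow is parallel to layering, so each bed carries its own Darcy discharge and the transmissivities add.
Σ(K_i·b_i) = 97.5×7.51 + 0.690×7.74 + 5.33×1.31 = 744.5 m²/day.
Hydraulic gradient i = 0.0182.
Q = Σ(K_i·b_i) · W · i = 744.5 × 499 × 0.01820 = 6762 m³/day.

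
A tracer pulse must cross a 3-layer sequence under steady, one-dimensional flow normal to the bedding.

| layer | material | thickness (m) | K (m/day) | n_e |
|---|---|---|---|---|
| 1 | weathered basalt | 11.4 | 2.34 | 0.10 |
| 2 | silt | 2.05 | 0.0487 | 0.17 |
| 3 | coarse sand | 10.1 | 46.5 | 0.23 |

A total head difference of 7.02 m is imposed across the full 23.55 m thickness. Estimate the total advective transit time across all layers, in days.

25.6

With flow normal to the layers, continuity requires the same specific discharge q through every layer.
Σ(b_i/K_i) = 11.4/2.34 + 2.05/0.0487 + 10.1/46.5 = 47.18 d.
q = Δh / Σ(b_i/K_i) = 7.02 / 47.18 = 0.1488 m/day.
In each layer the seepage velocity is v_i = q/n_i, so the layer transit time is t_i = b_i·n_i / q:
  layer 1 (weathered basalt): t_1 = 11.4 × 0.10 / 0.1488 = 7.662 d
  layer 2 (silt): t_2 = 2.05 × 0.17 / 0.1488 = 2.342 d
  layer 3 (coarse sand): t_3 = 10.1 × 0.23 / 0.1488 = 15.61 d
Total t = Σ t_i = 25.62 days.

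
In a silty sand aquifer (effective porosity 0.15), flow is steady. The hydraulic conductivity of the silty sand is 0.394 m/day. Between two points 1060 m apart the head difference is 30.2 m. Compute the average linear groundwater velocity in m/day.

0.0748

Hydraulic gradient i = Δh / L = 30.2 / 1060 = 0.02849.
Darcy flux q = K · i = 0.3940 × 0.02849 = 0.01123 m/day.
Seepage velocity v = q / n_e = 0.01123 / 0.15 = 0.07484 m/day.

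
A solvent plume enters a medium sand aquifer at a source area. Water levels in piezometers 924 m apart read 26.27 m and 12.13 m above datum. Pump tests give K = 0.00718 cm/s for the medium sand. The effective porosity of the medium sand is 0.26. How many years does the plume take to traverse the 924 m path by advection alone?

Convert K: 0.00718 cm/s × 864 = 6.204 m/day.
Hydraulic gradient i = (26.27 − 12.13) / 924 = 14.14 / 924 = 0.01530.
Darcy flux q = K · i = 6.204 × 0.01530 = 0.09493 m/day.
Seepage velocity v = q / n_e = 0.09493 / 0.26 = 0.3651 m/day.
Travel time t = L / v = 924 / 0.3651 = 2531 days = 6.929 years.

6.93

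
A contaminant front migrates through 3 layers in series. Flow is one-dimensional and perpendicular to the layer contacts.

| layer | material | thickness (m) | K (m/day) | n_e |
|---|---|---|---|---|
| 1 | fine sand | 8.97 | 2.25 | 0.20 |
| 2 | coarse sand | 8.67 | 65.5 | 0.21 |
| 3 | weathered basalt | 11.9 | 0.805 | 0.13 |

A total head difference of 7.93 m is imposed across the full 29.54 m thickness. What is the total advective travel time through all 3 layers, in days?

12.3

With flow normal to the layers, continuity requires the same specific discharge q through every layer.
Σ(b_i/K_i) = 8.97/2.25 + 8.67/65.5 + 11.9/0.805 = 18.90 d.
q = Δh / Σ(b_i/K_i) = 7.93 / 18.90 = 0.4195 m/day.
In each layer the seepage velocity is v_i = q/n_i, so the layer transit time is t_i = b_i·n_i / q:
  layer 1 (fine sand): t_1 = 8.97 × 0.20 / 0.4195 = 4.276 d
  layer 2 (coarse sand): t_2 = 8.67 × 0.21 / 0.4195 = 4.340 d
  layer 3 (weathered basalt): t_3 = 11.9 × 0.13 / 0.4195 = 3.687 d
Total t = Σ t_i = 12.30 days.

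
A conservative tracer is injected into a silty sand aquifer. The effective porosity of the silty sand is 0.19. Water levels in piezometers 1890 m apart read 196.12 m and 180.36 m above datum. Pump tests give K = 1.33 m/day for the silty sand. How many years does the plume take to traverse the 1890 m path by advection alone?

88.7

Hydraulic gradient i = (196.12 − 180.36) / 1890 = 15.76 / 1890 = 0.008339.
Darcy flux q = K · i = 1.330 × 0.008339 = 0.01109 m/day.
Seepage velocity v = q / n_e = 0.01109 / 0.19 = 0.05837 m/day.
Travel time t = L / v = 1890 / 0.05837 = 32379 days = 88.65 years.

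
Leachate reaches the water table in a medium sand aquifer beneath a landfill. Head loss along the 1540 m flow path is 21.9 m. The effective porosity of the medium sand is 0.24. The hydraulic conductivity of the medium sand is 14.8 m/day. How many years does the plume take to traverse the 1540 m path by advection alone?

Hydraulic gradient i = Δh / L = 21.9 / 1540 = 0.01422.
Darcy flux q = K · i = 14.80 × 0.01422 = 0.2105 m/day.
Seepage velocity v = q / n_e = 0.2105 / 0.24 = 0.8769 m/day.
Travel time t = L / v = 1540 / 0.8769 = 1756 days = 4.808 years.

4.81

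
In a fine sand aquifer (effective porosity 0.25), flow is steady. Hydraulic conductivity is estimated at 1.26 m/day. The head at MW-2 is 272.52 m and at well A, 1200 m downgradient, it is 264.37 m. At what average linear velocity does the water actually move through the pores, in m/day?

0.0342

Hydraulic gradient i = (272.52 − 264.37) / 1200 = 8.15 / 1200 = 0.006792.
Darcy flux q = K · i = 1.260 × 0.006792 = 0.008558 m/day.
Seepage velocity v = q / n_e = 0.008558 / 0.25 = 0.03423 m/day.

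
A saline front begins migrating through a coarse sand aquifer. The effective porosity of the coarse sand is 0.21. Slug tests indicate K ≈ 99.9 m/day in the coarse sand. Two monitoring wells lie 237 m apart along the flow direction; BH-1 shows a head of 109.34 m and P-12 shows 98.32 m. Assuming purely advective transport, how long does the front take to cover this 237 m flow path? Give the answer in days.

10.7

Hydraulic gradient i = (109.34 − 98.32) / 237 = 11.02 / 237 = 0.04650.
Darcy flux q = K · i = 99.90 × 0.04650 = 4.645 m/day.
Seepage velocity v = q / n_e = 4.645 / 0.21 = 22.12 m/day.
Travel time t = L / v = 237 / 22.12 = 10.71 days.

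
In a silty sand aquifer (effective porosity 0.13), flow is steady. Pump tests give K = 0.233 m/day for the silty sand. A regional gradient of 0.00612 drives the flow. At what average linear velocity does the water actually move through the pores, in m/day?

0.0110

Hydraulic gradient i = 0.00612.
Darcy flux q = K · i = 0.2330 × 0.006120 = 0.001426 m/day.
Seepage velocity v = q / n_e = 0.001426 / 0.13 = 0.01097 m/day.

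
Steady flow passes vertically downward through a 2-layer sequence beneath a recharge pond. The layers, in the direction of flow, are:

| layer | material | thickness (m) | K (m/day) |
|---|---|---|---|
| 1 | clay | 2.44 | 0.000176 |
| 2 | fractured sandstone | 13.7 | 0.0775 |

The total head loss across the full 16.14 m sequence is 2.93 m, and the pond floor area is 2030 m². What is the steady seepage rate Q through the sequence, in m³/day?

0.424

Flow is perpendicular to layering, so the layers act in series and the equivalent K is the thickness-weighted harmonic mean.
Total thickness L = 2.44 + 13.7 = 16.14 m.
Σ(b_i/K_i) = 2.44/0.000176 + 13.7/0.0775 = 14040 d.
K_eq = L / Σ(b_i/K_i) = 16.14 / 14040 = 0.001150 m/day.
Q = K_eq · A · (Δh/L) = 0.001150 × 2030 × (2.93/16.14) = 0.4236 m³/day.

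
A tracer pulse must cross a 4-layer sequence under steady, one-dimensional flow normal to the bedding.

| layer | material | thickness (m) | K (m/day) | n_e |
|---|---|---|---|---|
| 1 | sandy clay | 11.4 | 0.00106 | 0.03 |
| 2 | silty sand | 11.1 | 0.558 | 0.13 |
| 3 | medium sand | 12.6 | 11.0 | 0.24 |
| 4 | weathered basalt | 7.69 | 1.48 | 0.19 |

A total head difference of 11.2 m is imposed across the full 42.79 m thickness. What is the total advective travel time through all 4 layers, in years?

16.5

With flow normal to the layers, continuity requires the same specific discharge q through every layer.
Σ(b_i/K_i) = 11.4/0.00106 + 11.1/0.558 + 12.6/11.0 + 7.69/1.48 = 10781 d.
q = Δh / Σ(b_i/K_i) = 11.2 / 10781 = 0.001039 m/day.
In each layer the seepage velocity is v_i = q/n_i, so the layer transit time is t_i = b_i·n_i / q:
  layer 1 (sandy clay): t_1 = 11.4 × 0.03 / 0.001039 = 329.2 d
  layer 2 (silty sand): t_2 = 11.1 × 0.13 / 0.001039 = 1389 d
  layer 3 (medium sand): t_3 = 12.6 × 0.24 / 0.001039 = 2911 d
  layer 4 (weathered basalt): t_4 = 7.69 × 0.19 / 0.001039 = 1406 d
Total t = Σ t_i = 6036 days = 16.52 years.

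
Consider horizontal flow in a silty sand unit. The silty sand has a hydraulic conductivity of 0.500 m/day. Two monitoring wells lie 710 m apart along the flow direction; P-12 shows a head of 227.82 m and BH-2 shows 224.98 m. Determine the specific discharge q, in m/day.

0.00200

Hydraulic gradient i = (227.82 − 224.98) / 710 = 2.84 / 710 = 0.004000.
Specific discharge q = K · i = 0.5000 × 0.004000 = 0.002000 m/day.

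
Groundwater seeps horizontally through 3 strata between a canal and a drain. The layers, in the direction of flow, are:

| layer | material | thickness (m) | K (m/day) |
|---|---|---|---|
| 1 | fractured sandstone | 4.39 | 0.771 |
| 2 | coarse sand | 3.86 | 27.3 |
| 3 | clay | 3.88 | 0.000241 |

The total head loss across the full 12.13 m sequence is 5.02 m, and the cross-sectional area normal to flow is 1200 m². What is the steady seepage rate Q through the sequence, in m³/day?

Flow is perpendicular to layering, so the layers act in series and the equivalent K is the thickness-weighted harmonic mean.
Total thickness L = 4.39 + 3.86 + 3.88 = 12.13 m.
Σ(b_i/K_i) = 4.39/0.771 + 3.86/27.3 + 3.88/0.000241 = 16105 d.
K_eq = L / Σ(b_i/K_i) = 12.13 / 16105 = 0.0007532 m/day.
Q = K_eq · A · (Δh/L) = 0.0007532 × 1200 × (5.02/12.13) = 0.3740 m³/day.

0.374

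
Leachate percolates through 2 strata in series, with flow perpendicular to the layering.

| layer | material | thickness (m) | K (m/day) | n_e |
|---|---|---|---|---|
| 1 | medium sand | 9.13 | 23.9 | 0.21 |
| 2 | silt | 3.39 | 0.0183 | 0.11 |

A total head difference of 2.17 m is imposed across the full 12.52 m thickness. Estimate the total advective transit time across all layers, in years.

With flow normal to the layers, continuity requires the same specific discharge q through every layer.
Σ(b_i/K_i) = 9.13/23.9 + 3.39/0.0183 = 185.6 d.
q = Δh / Σ(b_i/K_i) = 2.17 / 185.6 = 0.01169 m/day.
In each layer the seepage velocity is v_i = q/n_i, so the layer transit time is t_i = b_i·n_i / q:
  layer 1 (medium sand): t_1 = 9.13 × 0.21 / 0.01169 = 164.0 d
  layer 2 (silt): t_2 = 3.39 × 0.11 / 0.01169 = 31.90 d
Total t = Σ t_i = 195.9 days = 0.5364 years.

0.536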